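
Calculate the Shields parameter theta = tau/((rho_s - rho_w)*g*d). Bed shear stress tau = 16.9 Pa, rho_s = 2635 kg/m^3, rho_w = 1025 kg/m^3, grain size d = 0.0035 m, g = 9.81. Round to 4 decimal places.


theta = tau / ((rho_s - rho_w) * g * d)
rho_s - rho_w = 2635 - 1025 = 1610
Denominator = 1610 * 9.81 * 0.0035 = 55.279350
theta = 16.9 / 55.279350
theta = 0.3057

0.3057


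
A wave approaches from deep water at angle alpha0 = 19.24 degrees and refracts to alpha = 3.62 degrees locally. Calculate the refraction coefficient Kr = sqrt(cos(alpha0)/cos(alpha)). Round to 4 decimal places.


Kr = sqrt(cos(alpha0) / cos(alpha))
cos(19.24) = 0.944147
cos(3.62) = 0.998005
Kr = sqrt(0.944147 / 0.998005)
Kr = sqrt(0.946034)
Kr = 0.9726

0.9726


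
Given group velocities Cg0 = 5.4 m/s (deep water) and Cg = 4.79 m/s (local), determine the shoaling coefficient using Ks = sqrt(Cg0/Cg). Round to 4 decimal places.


Ks = sqrt(Cg0 / Cg)
Ks = sqrt(5.4 / 4.79)
Ks = sqrt(1.1273)
Ks = 1.0618

1.0618


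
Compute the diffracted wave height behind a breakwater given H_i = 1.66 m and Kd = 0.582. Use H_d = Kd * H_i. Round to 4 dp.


H_d = Kd * H_i
H_d = 0.582 * 1.66
H_d = 0.9661 m

0.9661


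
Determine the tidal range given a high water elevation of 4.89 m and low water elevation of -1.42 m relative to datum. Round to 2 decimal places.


Tidal range = High water - Low water
Tidal range = 4.89 - (-1.42)
Tidal range = 6.31 m

6.31


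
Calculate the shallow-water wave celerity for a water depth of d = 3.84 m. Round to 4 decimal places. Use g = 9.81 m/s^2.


Using the shallow-water approximation:
C = sqrt(g * d) = sqrt(9.81 * 3.84)
C = sqrt(37.6704)
C = 6.1376 m/s

6.1376


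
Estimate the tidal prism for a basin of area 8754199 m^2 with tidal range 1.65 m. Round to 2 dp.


Tidal prism = Area * Tidal range
P = 8754199 * 1.65
P = 14444428.35 m^3

14444428.35


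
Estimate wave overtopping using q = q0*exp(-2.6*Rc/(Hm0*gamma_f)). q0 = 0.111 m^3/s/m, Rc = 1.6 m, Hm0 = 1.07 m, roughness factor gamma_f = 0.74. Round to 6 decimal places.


q = q0 * exp(-2.6 * Rc / (Hm0 * gamma_f))
Exponent = -2.6 * 1.6 / (1.07 * 0.74)
= -2.6 * 1.6 / 0.7918
= -5.253852
exp(-5.253852) = 0.005227
q = 0.111 * 0.005227
q = 0.000580 m^3/s/m

0.000580


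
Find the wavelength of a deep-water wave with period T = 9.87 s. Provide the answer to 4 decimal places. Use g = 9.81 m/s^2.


L0 = g * T^2 / (2 * pi)
L0 = 9.81 * 9.87^2 / (2 * pi)
L0 = 9.81 * 97.4169 / 6.28319
L0 = 955.6598 / 6.28319
L0 = 152.0980 m

152.0980


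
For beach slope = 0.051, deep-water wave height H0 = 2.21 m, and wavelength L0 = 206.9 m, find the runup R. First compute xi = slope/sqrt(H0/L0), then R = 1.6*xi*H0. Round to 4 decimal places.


xi = slope / sqrt(H0/L0)
H0/L0 = 2.21/206.9 = 0.010681
sqrt(0.010681) = 0.103351
xi = 0.051 / 0.103351 = 0.493463
R = 1.6 * xi * H0 = 1.6 * 0.493463 * 2.21
R = 1.7449 m

1.7449


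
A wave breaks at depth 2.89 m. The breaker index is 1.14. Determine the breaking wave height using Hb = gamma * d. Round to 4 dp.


Hb = gamma * d
Hb = 1.14 * 2.89
Hb = 3.2946 m

3.2946


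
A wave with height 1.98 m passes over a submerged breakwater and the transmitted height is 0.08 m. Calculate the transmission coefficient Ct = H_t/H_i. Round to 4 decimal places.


Ct = H_t / H_i
Ct = 0.08 / 1.98
Ct = 0.0404

0.0404


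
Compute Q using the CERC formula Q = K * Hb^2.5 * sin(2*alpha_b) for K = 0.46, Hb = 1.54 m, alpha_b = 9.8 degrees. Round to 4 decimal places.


Q = K * Hb^2.5 * sin(2 * alpha_b)
Hb^2.5 = 1.54^2.5 = 2.943078
sin(2 * 9.8) = sin(19.6) = 0.335452
Q = 0.46 * 2.943078 * 0.335452
Q = 0.4541 m^3/s

0.4541


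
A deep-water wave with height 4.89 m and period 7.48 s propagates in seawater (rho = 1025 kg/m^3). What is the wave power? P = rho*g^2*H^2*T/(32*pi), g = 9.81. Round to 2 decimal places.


P = rho * g^2 * H^2 * T / (32 * pi)
P = 1025 * 9.81^2 * 4.89^2 * 7.48 / (32 * pi)
P = 1025 * 96.2361 * 23.9121 * 7.48 / 100.53096
P = 175501.71 W/m

175501.71


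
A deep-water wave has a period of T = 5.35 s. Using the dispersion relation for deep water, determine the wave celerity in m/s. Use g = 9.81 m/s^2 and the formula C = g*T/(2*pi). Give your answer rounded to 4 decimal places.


We use the deep-water celerity formula:
C = g * T / (2 * pi)
C = 9.81 * 5.35 / (2 * 3.14159...)
C = 52.483500 / 6.283185
C = 8.3530 m/s

8.3530


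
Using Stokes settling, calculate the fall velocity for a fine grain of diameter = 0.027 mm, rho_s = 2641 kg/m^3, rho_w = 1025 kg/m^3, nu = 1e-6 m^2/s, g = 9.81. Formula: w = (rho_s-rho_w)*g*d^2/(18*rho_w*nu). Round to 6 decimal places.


w = (rho_s - rho_w) * g * d^2 / (18 * rho_w * nu)
d = 0.027 mm = 0.000027 m
rho_s - rho_w = 2641 - 1025 = 1616
Numerator = 1616 * 9.81 * (0.000027)^2 = 0.000011556808
Denominator = 18 * 1025 * 1e-6 = 0.018450
w = 0.000626 m/s

0.000626


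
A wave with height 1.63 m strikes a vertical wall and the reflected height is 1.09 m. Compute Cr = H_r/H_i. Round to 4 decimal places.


Cr = H_r / H_i
Cr = 1.09 / 1.63
Cr = 0.6687

0.6687


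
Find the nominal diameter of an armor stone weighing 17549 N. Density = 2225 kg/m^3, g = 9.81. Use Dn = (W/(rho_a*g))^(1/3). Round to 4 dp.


V = W / (rho_a * g)
V = 17549 / (2225 * 9.81)
V = 17549 / 21827.25
V = 0.803995 m^3
Dn = V^(1/3) = 0.803995^(1/3)
Dn = 0.9299 m

0.9299


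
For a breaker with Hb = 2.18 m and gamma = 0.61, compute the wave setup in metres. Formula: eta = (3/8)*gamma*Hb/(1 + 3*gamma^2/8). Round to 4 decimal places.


eta = (3/8) * gamma * Hb / (1 + 3*gamma^2/8)
Numerator = (3/8) * 0.61 * 2.18 = 0.498675
Denominator = 1 + 3*0.61^2/8 = 1 + 0.139538 = 1.139538
eta = 0.498675 / 1.139538
eta = 0.4376 m

0.4376


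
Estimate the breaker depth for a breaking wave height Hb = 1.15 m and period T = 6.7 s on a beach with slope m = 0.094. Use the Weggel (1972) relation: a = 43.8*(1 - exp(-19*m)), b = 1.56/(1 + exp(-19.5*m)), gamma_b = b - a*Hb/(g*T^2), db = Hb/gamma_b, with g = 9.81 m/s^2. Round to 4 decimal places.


a = 43.8 * (1 - exp(-19 * m))
exp(-19 * 0.094) = exp(-1.7860) = 0.167629
a = 43.8 * (1 - 0.167629) = 36.457835
b = 1.56 / (1 + exp(-19.5 * m))
exp(-19.5 * 0.094) = exp(-1.8330) = 0.159933
b = 1.56 / (1 + 0.159933) = 1.344905
Hb / (g * T^2) = 1.15 / (9.81 * 6.7^2) = 1.15 / 440.3709 = 0.00261144
gamma_b = b - a * Hb/(g*T^2) = 1.344905 - 36.457835 * 0.00261144 = 1.249698
db = Hb / gamma_b = 1.15 / 1.249698
db = 0.9202 m

0.9202


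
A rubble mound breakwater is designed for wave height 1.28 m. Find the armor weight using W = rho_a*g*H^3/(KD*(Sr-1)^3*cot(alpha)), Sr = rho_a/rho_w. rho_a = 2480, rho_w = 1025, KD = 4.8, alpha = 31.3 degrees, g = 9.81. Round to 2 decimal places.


Sr = rho_a / rho_w = 2480 / 1025 = 2.419512
(Sr - 1) = 1.419512
(Sr - 1)^3 = 2.860338
cot(31.3) = 1 / tan(31.3) = 1 / 0.608010 = 1.644711
Numerator = 2480 * 9.81 * 1.28^3 = 51021.1916
Denominator = 4.8 * 2.860338 * 1.644711 = 22.581263
W = 51021.1916 / 22.581263
W = 2259.45 N

2259.45


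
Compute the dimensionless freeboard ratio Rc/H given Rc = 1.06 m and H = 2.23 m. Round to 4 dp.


Relative freeboard = Rc / H
= 1.06 / 2.23
= 0.4753

0.4753


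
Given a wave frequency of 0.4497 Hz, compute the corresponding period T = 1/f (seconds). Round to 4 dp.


T = 1 / f
T = 1 / 0.4497
T = 2.2237 s

2.2237


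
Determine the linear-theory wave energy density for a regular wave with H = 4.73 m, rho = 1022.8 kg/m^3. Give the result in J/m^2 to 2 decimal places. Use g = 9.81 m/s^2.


E = (1/8) * rho * g * H^2
E = (1/8) * 1022.8 * 9.81 * 4.73^2
E = 0.125 * 1022.8 * 9.81 * 22.3729
E = 28060.28 J/m^2

28060.28


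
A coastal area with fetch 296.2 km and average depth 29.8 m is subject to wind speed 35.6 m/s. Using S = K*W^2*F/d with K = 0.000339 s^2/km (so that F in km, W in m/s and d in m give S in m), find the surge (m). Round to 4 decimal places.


S = K * W^2 * F / d
W^2 = 35.6^2 = 1267.36
S = 0.000339 * 1267.36 * 296.2 / 29.8
Numerator = 0.000339 * 1267.36 * 296.2 = 127.257899
S = 127.257899 / 29.8 = 4.2704 m

4.2704


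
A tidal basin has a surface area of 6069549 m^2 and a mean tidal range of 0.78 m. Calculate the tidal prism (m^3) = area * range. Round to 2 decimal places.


Tidal prism = Area * Tidal range
P = 6069549 * 0.78
P = 4734248.22 m^3

4734248.22


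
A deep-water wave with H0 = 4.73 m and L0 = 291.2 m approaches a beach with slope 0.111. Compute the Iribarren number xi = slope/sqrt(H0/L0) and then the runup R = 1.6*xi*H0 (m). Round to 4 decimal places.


xi = slope / sqrt(H0/L0)
H0/L0 = 4.73/291.2 = 0.016243
sqrt(0.016243) = 0.127449
xi = 0.111 / 0.127449 = 0.870940
R = 1.6 * xi * H0 = 1.6 * 0.870940 * 4.73
R = 6.5913 m

6.5913


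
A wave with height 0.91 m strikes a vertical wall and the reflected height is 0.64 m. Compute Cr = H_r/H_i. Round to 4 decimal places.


Cr = H_r / H_i
Cr = 0.64 / 0.91
Cr = 0.7033

0.7033


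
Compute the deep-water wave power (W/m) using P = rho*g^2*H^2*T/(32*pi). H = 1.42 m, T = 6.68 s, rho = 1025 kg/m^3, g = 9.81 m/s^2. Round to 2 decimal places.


P = rho * g^2 * H^2 * T / (32 * pi)
P = 1025 * 9.81^2 * 1.42^2 * 6.68 / (32 * pi)
P = 1025 * 96.2361 * 2.0164 * 6.68 / 100.53096
P = 13216.46 W/m

13216.46


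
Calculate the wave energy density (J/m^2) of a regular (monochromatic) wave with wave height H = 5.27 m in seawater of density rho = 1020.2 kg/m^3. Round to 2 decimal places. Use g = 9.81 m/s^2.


E = (1/8) * rho * g * H^2
E = (1/8) * 1020.2 * 9.81 * 5.27^2
E = 0.125 * 1020.2 * 9.81 * 27.7729
E = 34744.46 J/m^2

34744.46


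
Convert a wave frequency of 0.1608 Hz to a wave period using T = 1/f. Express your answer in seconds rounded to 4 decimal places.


T = 1 / f
T = 1 / 0.1608
T = 6.2189 s

6.2189


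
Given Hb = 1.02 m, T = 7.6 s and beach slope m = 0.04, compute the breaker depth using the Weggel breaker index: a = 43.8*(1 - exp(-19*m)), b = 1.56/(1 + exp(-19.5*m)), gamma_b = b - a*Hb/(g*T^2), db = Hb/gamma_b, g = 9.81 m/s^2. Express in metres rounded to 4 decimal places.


a = 43.8 * (1 - exp(-19 * m))
exp(-19 * 0.04) = exp(-0.7600) = 0.467666
a = 43.8 * (1 - 0.467666) = 23.316210
b = 1.56 / (1 + exp(-19.5 * m))
exp(-19.5 * 0.04) = exp(-0.7800) = 0.458406
b = 1.56 / (1 + 0.458406) = 1.069661
Hb / (g * T^2) = 1.02 / (9.81 * 7.6^2) = 1.02 / 566.6256 = 0.00180013
gamma_b = b - a * Hb/(g*T^2) = 1.069661 - 23.316210 * 0.00180013 = 1.027689
db = Hb / gamma_b = 1.02 / 1.027689
db = 0.9925 m

0.9925


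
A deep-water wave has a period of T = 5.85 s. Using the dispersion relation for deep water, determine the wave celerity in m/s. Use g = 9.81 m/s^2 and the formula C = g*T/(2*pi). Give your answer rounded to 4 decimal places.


We use the deep-water celerity formula:
C = g * T / (2 * pi)
C = 9.81 * 5.85 / (2 * 3.14159...)
C = 57.388500 / 6.283185
C = 9.1337 m/s

9.1337


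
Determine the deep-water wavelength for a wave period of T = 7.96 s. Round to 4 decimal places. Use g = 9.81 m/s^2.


L0 = g * T^2 / (2 * pi)
L0 = 9.81 * 7.96^2 / (2 * pi)
L0 = 9.81 * 63.3616 / 6.28319
L0 = 621.5773 / 6.28319
L0 = 98.9271 m

98.9271


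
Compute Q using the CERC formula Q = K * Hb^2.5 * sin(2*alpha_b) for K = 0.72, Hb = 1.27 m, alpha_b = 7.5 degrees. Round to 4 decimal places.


Q = K * Hb^2.5 * sin(2 * alpha_b)
Hb^2.5 = 1.27^2.5 = 1.817646
sin(2 * 7.5) = sin(15.0) = 0.258819
Q = 0.72 * 1.817646 * 0.258819
Q = 0.3387 m^3/s

0.3387


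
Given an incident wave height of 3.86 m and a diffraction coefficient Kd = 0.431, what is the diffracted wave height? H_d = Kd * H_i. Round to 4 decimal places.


H_d = Kd * H_i
H_d = 0.431 * 3.86
H_d = 1.6637 m

1.6637


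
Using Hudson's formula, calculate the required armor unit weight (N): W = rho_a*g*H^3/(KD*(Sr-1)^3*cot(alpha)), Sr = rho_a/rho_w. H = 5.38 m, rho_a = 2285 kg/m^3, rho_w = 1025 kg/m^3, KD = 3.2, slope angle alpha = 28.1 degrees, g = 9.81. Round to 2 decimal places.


Sr = rho_a / rho_w = 2285 / 1025 = 2.229268
(Sr - 1) = 1.229268
(Sr - 1)^3 = 1.857548
cot(28.1) = 1 / tan(28.1) = 1 / 0.533950 = 1.872834
Numerator = 2285 * 9.81 * 5.38^3 = 3490615.7086
Denominator = 3.2 * 1.857548 * 1.872834 = 11.132410
W = 3490615.7086 / 11.132410
W = 313554.35 N

313554.35


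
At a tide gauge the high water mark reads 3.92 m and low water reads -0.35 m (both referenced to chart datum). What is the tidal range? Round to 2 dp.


Tidal range = High water - Low water
Tidal range = 3.92 - (-0.35)
Tidal range = 4.27 m

4.27


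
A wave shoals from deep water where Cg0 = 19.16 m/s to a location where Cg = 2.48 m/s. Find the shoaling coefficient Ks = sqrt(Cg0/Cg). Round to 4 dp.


Ks = sqrt(Cg0 / Cg)
Ks = sqrt(19.16 / 2.48)
Ks = sqrt(7.7258)
Ks = 2.7795

2.7795


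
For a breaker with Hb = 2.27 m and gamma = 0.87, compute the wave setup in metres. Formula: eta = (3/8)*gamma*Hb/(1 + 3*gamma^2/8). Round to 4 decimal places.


eta = (3/8) * gamma * Hb / (1 + 3*gamma^2/8)
Numerator = (3/8) * 0.87 * 2.27 = 0.740587
Denominator = 1 + 3*0.87^2/8 = 1 + 0.283838 = 1.283838
eta = 0.740587 / 1.283838
eta = 0.5769 m

0.5769


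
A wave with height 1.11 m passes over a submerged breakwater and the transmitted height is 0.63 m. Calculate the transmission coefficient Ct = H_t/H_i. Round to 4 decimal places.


Ct = H_t / H_i
Ct = 0.63 / 1.11
Ct = 0.5676

0.5676


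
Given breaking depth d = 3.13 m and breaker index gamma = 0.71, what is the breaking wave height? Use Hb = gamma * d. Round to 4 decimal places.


Hb = gamma * d
Hb = 0.71 * 3.13
Hb = 2.2223 m

2.2223


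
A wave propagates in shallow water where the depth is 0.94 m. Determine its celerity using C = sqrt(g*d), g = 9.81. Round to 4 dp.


Using the shallow-water approximation:
C = sqrt(g * d) = sqrt(9.81 * 0.94)
C = sqrt(9.2214)
C = 3.0367 m/s

3.0367


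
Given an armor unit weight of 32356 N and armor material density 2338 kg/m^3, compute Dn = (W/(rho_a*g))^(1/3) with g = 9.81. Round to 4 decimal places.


V = W / (rho_a * g)
V = 32356 / (2338 * 9.81)
V = 32356 / 22935.78
V = 1.410722 m^3
Dn = V^(1/3) = 1.410722^(1/3)
Dn = 1.1215 m

1.1215


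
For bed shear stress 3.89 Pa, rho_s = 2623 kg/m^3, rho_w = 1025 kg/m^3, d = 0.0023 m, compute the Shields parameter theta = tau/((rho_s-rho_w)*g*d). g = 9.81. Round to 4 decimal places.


theta = tau / ((rho_s - rho_w) * g * d)
rho_s - rho_w = 2623 - 1025 = 1598
Denominator = 1598 * 9.81 * 0.0023 = 36.055674
theta = 3.89 / 36.055674
theta = 0.1079

0.1079


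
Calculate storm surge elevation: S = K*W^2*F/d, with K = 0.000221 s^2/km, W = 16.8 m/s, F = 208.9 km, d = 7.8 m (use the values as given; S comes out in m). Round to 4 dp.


S = K * W^2 * F / d
W^2 = 16.8^2 = 282.24
S = 0.000221 * 282.24 * 208.9 / 7.8
Numerator = 0.000221 * 282.24 * 208.9 = 13.030146
S = 13.030146 / 7.8 = 1.6705 m

1.6705


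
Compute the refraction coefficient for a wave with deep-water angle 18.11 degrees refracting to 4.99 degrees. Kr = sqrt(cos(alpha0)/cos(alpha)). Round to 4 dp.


Kr = sqrt(cos(alpha0) / cos(alpha))
cos(18.11) = 0.950461
cos(4.99) = 0.996210
Kr = sqrt(0.950461 / 0.996210)
Kr = sqrt(0.954078)
Kr = 0.9768

0.9768


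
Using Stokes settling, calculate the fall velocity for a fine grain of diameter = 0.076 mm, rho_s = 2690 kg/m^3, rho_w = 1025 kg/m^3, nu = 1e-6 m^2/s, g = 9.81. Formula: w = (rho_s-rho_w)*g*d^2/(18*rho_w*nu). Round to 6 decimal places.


w = (rho_s - rho_w) * g * d^2 / (18 * rho_w * nu)
d = 0.076 mm = 0.000076 m
rho_s - rho_w = 2690 - 1025 = 1665
Numerator = 1665 * 9.81 * (0.000076)^2 = 0.000094343162
Denominator = 18 * 1025 * 1e-6 = 0.018450
w = 0.005113 m/s

0.005113


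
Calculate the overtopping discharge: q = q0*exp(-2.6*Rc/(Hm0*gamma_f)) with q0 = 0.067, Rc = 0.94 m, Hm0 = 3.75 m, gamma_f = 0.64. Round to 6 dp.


q = q0 * exp(-2.6 * Rc / (Hm0 * gamma_f))
Exponent = -2.6 * 0.94 / (3.75 * 0.64)
= -2.6 * 0.94 / 2.4000
= -1.018333
exp(-1.018333) = 0.361196
q = 0.067 * 0.361196
q = 0.024200 m^3/s/m

0.024200


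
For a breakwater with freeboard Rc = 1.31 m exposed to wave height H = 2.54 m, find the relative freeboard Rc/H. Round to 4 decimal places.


Relative freeboard = Rc / H
= 1.31 / 2.54
= 0.5157

0.5157


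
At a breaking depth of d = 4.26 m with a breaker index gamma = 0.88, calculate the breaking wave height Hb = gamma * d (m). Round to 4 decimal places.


Hb = gamma * d
Hb = 0.88 * 4.26
Hb = 3.7488 m

3.7488


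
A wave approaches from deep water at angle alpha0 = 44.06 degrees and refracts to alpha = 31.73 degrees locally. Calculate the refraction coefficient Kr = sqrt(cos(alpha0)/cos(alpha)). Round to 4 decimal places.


Kr = sqrt(cos(alpha0) / cos(alpha))
cos(44.06) = 0.718612
cos(31.73) = 0.850536
Kr = sqrt(0.718612 / 0.850536)
Kr = sqrt(0.844893)
Kr = 0.9192

0.9192


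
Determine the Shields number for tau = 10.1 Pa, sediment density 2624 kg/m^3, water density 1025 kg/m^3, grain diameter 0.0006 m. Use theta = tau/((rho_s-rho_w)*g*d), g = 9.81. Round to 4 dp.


theta = tau / ((rho_s - rho_w) * g * d)
rho_s - rho_w = 2624 - 1025 = 1599
Denominator = 1599 * 9.81 * 0.0006 = 9.411714
theta = 10.1 / 9.411714
theta = 1.0731

1.0731


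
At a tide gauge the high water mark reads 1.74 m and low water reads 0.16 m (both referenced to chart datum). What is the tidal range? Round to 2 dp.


Tidal range = High water - Low water
Tidal range = 1.74 - (0.16)
Tidal range = 1.58 m

1.58


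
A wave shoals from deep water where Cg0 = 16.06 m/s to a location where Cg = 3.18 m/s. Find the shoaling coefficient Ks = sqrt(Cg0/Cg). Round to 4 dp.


Ks = sqrt(Cg0 / Cg)
Ks = sqrt(16.06 / 3.18)
Ks = sqrt(5.0503)
Ks = 2.2473

2.2473


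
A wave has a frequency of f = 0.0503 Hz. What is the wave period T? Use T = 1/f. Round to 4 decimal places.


T = 1 / f
T = 1 / 0.0503
T = 19.8807 s

19.8807


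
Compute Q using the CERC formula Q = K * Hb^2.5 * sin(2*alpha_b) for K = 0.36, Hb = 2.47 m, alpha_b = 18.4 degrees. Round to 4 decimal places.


Q = K * Hb^2.5 * sin(2 * alpha_b)
Hb^2.5 = 2.47^2.5 = 9.588317
sin(2 * 18.4) = sin(36.8) = 0.599024
Q = 0.36 * 9.588317 * 0.599024
Q = 2.0677 m^3/s

2.0677


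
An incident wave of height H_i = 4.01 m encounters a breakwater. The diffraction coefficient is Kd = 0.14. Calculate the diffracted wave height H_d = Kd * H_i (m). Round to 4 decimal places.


H_d = Kd * H_i
H_d = 0.14 * 4.01
H_d = 0.5614 m

0.5614


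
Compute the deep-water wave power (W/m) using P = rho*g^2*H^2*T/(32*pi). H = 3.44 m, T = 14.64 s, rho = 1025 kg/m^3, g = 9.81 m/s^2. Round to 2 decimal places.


P = rho * g^2 * H^2 * T / (32 * pi)
P = 1025 * 9.81^2 * 3.44^2 * 14.64 / (32 * pi)
P = 1025 * 96.2361 * 11.8336 * 14.64 / 100.53096
P = 169988.68 W/m

169988.68


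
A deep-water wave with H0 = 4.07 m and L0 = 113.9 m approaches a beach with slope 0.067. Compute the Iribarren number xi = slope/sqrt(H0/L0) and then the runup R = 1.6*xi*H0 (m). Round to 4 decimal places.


xi = slope / sqrt(H0/L0)
H0/L0 = 4.07/113.9 = 0.035733
sqrt(0.035733) = 0.189032
xi = 0.067 / 0.189032 = 0.354437
R = 1.6 * xi * H0 = 1.6 * 0.354437 * 4.07
R = 2.3081 m

2.3081


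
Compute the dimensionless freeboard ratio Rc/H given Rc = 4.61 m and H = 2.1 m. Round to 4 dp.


Relative freeboard = Rc / H
= 4.61 / 2.1
= 2.1952

2.1952


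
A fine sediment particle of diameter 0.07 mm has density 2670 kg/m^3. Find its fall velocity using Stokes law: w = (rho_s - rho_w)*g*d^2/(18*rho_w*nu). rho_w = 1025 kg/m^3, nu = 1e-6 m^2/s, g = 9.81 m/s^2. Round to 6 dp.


w = (rho_s - rho_w) * g * d^2 / (18 * rho_w * nu)
d = 0.07 mm = 0.000070 m
rho_s - rho_w = 2670 - 1025 = 1645
Numerator = 1645 * 9.81 * (0.000070)^2 = 0.000079073505
Denominator = 18 * 1025 * 1e-6 = 0.018450
w = 0.004286 m/s

0.004286


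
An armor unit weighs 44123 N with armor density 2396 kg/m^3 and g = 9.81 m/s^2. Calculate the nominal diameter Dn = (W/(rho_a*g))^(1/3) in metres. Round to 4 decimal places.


V = W / (rho_a * g)
V = 44123 / (2396 * 9.81)
V = 44123 / 23504.76
V = 1.877194 m^3
Dn = V^(1/3) = 1.877194^(1/3)
Dn = 1.2336 m

1.2336


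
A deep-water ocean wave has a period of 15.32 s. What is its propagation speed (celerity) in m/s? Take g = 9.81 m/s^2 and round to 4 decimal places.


We use the deep-water celerity formula:
C = g * T / (2 * pi)
C = 9.81 * 15.32 / (2 * 3.14159...)
C = 150.289200 / 6.283185
C = 23.9193 m/s

23.9193


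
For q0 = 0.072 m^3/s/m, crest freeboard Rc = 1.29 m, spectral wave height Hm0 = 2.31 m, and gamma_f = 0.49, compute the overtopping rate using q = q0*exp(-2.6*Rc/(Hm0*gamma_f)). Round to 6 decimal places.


q = q0 * exp(-2.6 * Rc / (Hm0 * gamma_f))
Exponent = -2.6 * 1.29 / (2.31 * 0.49)
= -2.6 * 1.29 / 1.1319
= -2.963159
exp(-2.963159) = 0.051655
q = 0.072 * 0.051655
q = 0.003719 m^3/s/m

0.003719


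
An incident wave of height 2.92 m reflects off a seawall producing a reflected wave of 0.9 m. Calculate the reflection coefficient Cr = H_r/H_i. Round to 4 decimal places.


Cr = H_r / H_i
Cr = 0.9 / 2.92
Cr = 0.3082

0.3082


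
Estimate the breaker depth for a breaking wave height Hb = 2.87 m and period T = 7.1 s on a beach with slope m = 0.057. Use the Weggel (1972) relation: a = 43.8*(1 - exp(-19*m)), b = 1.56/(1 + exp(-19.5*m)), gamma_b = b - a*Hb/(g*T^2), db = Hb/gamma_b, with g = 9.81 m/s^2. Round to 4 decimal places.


a = 43.8 * (1 - exp(-19 * m))
exp(-19 * 0.057) = exp(-1.0830) = 0.338578
a = 43.8 * (1 - 0.338578) = 28.970272
b = 1.56 / (1 + exp(-19.5 * m))
exp(-19.5 * 0.057) = exp(-1.1115) = 0.329065
b = 1.56 / (1 + 0.329065) = 1.173757
Hb / (g * T^2) = 2.87 / (9.81 * 7.1^2) = 2.87 / 494.5221 = 0.00580358
gamma_b = b - a * Hb/(g*T^2) = 1.173757 - 28.970272 * 0.00580358 = 1.005626
db = Hb / gamma_b = 2.87 / 1.005626
db = 2.8539 m

2.8539


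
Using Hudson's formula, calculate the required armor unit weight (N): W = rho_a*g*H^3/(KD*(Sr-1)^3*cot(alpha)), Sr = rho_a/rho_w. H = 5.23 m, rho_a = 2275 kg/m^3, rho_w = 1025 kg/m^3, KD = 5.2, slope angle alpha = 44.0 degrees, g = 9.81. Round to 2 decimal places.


Sr = rho_a / rho_w = 2275 / 1025 = 2.219512
(Sr - 1) = 1.219512
(Sr - 1)^3 = 1.813671
cot(44.0) = 1 / tan(44.0) = 1 / 0.965689 = 1.035530
Numerator = 2275 * 9.81 * 5.23^3 = 3192680.6122
Denominator = 5.2 * 1.813671 * 1.035530 = 9.766177
W = 3192680.6122 / 9.766177
W = 326912.01 N

326912.01


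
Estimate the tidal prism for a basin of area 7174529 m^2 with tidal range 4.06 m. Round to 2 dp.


Tidal prism = Area * Tidal range
P = 7174529 * 4.06
P = 29128587.74 m^3

29128587.74


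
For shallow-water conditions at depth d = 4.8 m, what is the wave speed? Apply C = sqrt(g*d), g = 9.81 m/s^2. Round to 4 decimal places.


Using the shallow-water approximation:
C = sqrt(g * d) = sqrt(9.81 * 4.8)
C = sqrt(47.0880)
C = 6.8621 m/s

6.8621


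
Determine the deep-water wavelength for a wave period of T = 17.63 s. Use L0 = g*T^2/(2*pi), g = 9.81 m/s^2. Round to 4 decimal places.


L0 = g * T^2 / (2 * pi)
L0 = 9.81 * 17.63^2 / (2 * pi)
L0 = 9.81 * 310.8169 / 6.28319
L0 = 3049.1138 / 6.28319
L0 = 485.2815 m

485.2815


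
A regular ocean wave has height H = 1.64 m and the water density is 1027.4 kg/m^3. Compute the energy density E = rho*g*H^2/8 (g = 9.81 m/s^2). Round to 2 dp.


E = (1/8) * rho * g * H^2
E = (1/8) * 1027.4 * 9.81 * 1.64^2
E = 0.125 * 1027.4 * 9.81 * 2.6896
E = 3388.49 J/m^2

3388.49


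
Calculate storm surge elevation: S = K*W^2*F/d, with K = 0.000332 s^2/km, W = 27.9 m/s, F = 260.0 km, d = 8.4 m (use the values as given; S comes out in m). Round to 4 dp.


S = K * W^2 * F / d
W^2 = 27.9^2 = 778.41
S = 0.000332 * 778.41 * 260.0 / 8.4
Numerator = 0.000332 * 778.41 * 260.0 = 67.192351
S = 67.192351 / 8.4 = 7.9991 m

7.9991


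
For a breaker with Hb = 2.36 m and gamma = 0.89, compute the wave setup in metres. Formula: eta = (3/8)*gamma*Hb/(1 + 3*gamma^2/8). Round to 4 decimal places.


eta = (3/8) * gamma * Hb / (1 + 3*gamma^2/8)
Numerator = (3/8) * 0.89 * 2.36 = 0.787650
Denominator = 1 + 3*0.89^2/8 = 1 + 0.297038 = 1.297038
eta = 0.787650 / 1.297038
eta = 0.6073 m

0.6073


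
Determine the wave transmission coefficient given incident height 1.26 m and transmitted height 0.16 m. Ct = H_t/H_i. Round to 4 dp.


Ct = H_t / H_i
Ct = 0.16 / 1.26
Ct = 0.1270

0.1270


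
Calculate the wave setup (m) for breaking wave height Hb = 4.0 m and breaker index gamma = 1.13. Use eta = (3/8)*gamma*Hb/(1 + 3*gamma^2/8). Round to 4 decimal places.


eta = (3/8) * gamma * Hb / (1 + 3*gamma^2/8)
Numerator = (3/8) * 1.13 * 4.0 = 1.695000
Denominator = 1 + 3*1.13^2/8 = 1 + 0.478838 = 1.478838
eta = 1.695000 / 1.478838
eta = 1.1462 m

1.1462


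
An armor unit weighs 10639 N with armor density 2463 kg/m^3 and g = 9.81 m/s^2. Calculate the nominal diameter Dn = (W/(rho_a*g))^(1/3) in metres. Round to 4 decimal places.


V = W / (rho_a * g)
V = 10639 / (2463 * 9.81)
V = 10639 / 24162.03
V = 0.440319 m^3
Dn = V^(1/3) = 0.440319^(1/3)
Dn = 0.7608 m

0.7608


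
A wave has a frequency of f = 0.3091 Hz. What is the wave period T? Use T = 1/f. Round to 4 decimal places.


T = 1 / f
T = 1 / 0.3091
T = 3.2352 s

3.2352


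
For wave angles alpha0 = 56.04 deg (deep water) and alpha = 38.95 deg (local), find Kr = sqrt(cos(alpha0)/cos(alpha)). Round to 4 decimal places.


Kr = sqrt(cos(alpha0) / cos(alpha))
cos(56.04) = 0.558614
cos(38.95) = 0.777695
Kr = sqrt(0.558614 / 0.777695)
Kr = sqrt(0.718295)
Kr = 0.8475

0.8475


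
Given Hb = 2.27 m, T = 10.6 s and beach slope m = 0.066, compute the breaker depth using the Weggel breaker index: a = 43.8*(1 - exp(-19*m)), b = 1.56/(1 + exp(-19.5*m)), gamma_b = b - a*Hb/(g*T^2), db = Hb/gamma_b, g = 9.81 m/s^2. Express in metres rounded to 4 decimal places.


a = 43.8 * (1 - exp(-19 * m))
exp(-19 * 0.066) = exp(-1.2540) = 0.285361
a = 43.8 * (1 - 0.285361) = 31.301185
b = 1.56 / (1 + exp(-19.5 * m))
exp(-19.5 * 0.066) = exp(-1.2870) = 0.276098
b = 1.56 / (1 + 0.276098) = 1.222477
Hb / (g * T^2) = 2.27 / (9.81 * 10.6^2) = 2.27 / 1102.2516 = 0.00205942
gamma_b = b - a * Hb/(g*T^2) = 1.222477 - 31.301185 * 0.00205942 = 1.158014
db = Hb / gamma_b = 2.27 / 1.158014
db = 1.9603 m

1.9603


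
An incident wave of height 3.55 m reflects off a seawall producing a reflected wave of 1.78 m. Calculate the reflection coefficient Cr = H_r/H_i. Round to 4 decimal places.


Cr = H_r / H_i
Cr = 1.78 / 3.55
Cr = 0.5014

0.5014


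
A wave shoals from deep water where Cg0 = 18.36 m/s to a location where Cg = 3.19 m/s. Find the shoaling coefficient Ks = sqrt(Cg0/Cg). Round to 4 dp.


Ks = sqrt(Cg0 / Cg)
Ks = sqrt(18.36 / 3.19)
Ks = sqrt(5.7555)
Ks = 2.3991

2.3991


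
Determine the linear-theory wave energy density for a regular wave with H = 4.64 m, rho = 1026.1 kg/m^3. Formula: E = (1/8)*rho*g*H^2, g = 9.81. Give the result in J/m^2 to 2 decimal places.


E = (1/8) * rho * g * H^2
E = (1/8) * 1026.1 * 9.81 * 4.64^2
E = 0.125 * 1026.1 * 9.81 * 21.5296
E = 27089.73 J/m^2

27089.73


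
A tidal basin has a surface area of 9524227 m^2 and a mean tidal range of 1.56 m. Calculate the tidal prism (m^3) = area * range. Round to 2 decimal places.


Tidal prism = Area * Tidal range
P = 9524227 * 1.56
P = 14857794.12 m^3

14857794.12


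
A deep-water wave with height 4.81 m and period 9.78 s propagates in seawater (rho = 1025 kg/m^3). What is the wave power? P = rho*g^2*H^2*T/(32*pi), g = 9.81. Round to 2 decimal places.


P = rho * g^2 * H^2 * T / (32 * pi)
P = 1025 * 9.81^2 * 4.81^2 * 9.78 / (32 * pi)
P = 1025 * 96.2361 * 23.1361 * 9.78 / 100.53096
P = 222019.46 W/m

222019.46


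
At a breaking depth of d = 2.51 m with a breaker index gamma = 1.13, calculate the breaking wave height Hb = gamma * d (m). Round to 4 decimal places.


Hb = gamma * d
Hb = 1.13 * 2.51
Hb = 2.8363 m

2.8363


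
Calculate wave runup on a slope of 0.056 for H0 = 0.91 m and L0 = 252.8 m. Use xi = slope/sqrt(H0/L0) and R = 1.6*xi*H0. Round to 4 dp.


xi = slope / sqrt(H0/L0)
H0/L0 = 0.91/252.8 = 0.003600
sqrt(0.003600) = 0.059997
xi = 0.056 / 0.059997 = 0.933374
R = 1.6 * xi * H0 = 1.6 * 0.933374 * 0.91
R = 1.3590 m

1.3590


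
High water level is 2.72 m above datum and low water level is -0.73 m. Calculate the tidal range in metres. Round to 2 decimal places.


Tidal range = High water - Low water
Tidal range = 2.72 - (-0.73)
Tidal range = 3.45 m

3.45


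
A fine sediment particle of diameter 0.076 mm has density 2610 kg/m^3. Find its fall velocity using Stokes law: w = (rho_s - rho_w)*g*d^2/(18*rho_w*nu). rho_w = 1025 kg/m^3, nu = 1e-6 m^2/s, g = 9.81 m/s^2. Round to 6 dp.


w = (rho_s - rho_w) * g * d^2 / (18 * rho_w * nu)
d = 0.076 mm = 0.000076 m
rho_s - rho_w = 2610 - 1025 = 1585
Numerator = 1585 * 9.81 * (0.000076)^2 = 0.000089810158
Denominator = 18 * 1025 * 1e-6 = 0.018450
w = 0.004868 m/s

0.004868


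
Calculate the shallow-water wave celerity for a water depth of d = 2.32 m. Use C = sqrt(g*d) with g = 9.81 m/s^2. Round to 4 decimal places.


Using the shallow-water approximation:
C = sqrt(g * d) = sqrt(9.81 * 2.32)
C = sqrt(22.7592)
C = 4.7707 m/s

4.7707


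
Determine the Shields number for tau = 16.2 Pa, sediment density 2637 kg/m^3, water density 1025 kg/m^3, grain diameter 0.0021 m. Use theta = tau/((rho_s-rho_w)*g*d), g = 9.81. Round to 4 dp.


theta = tau / ((rho_s - rho_w) * g * d)
rho_s - rho_w = 2637 - 1025 = 1612
Denominator = 1612 * 9.81 * 0.0021 = 33.208812
theta = 16.2 / 33.208812
theta = 0.4878

0.4878


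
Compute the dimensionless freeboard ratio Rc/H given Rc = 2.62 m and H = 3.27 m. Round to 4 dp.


Relative freeboard = Rc / H
= 2.62 / 3.27
= 0.8012

0.8012


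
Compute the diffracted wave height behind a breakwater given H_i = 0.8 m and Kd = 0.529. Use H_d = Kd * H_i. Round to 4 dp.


H_d = Kd * H_i
H_d = 0.529 * 0.8
H_d = 0.4232 m

0.4232


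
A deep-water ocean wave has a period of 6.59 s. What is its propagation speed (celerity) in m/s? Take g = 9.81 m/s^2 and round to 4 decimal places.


We use the deep-water celerity formula:
C = g * T / (2 * pi)
C = 9.81 * 6.59 / (2 * 3.14159...)
C = 64.647900 / 6.283185
C = 10.2890 m/s

10.2890


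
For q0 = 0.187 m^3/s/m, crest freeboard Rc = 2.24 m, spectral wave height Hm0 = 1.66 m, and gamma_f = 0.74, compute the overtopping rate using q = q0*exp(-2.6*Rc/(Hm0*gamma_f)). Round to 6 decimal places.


q = q0 * exp(-2.6 * Rc / (Hm0 * gamma_f))
Exponent = -2.6 * 2.24 / (1.66 * 0.74)
= -2.6 * 2.24 / 1.2284
= -4.741127
exp(-4.741127) = 0.008729
q = 0.187 * 0.008729
q = 0.001632 m^3/s/m

0.001632


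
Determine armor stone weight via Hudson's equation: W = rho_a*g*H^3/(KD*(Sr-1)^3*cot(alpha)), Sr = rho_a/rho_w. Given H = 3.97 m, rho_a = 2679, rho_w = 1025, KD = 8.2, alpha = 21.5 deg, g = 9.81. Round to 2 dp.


Sr = rho_a / rho_w = 2679 / 1025 = 2.613659
(Sr - 1) = 1.613659
(Sr - 1)^3 = 4.201796
cot(21.5) = 1 / tan(21.5) = 1 / 0.393910 = 2.538648
Numerator = 2679 * 9.81 * 3.97^3 = 1644421.8595
Denominator = 8.2 * 4.201796 * 2.538648 = 87.468412
W = 1644421.8595 / 87.468412
W = 18800.18 N

18800.18


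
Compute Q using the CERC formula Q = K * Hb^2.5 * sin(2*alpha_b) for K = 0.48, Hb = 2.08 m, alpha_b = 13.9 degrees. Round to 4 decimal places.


Q = K * Hb^2.5 * sin(2 * alpha_b)
Hb^2.5 = 2.08^2.5 = 6.239623
sin(2 * 13.9) = sin(27.8) = 0.466387
Q = 0.48 * 6.239623 * 0.466387
Q = 1.3968 m^3/s

1.3968


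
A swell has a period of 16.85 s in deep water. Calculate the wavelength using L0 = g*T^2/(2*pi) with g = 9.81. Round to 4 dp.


L0 = g * T^2 / (2 * pi)
L0 = 9.81 * 16.85^2 / (2 * pi)
L0 = 9.81 * 283.9225 / 6.28319
L0 = 2785.2797 / 6.28319
L0 = 443.2910 m

443.2910


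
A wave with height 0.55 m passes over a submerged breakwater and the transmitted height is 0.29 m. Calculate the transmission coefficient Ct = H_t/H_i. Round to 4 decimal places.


Ct = H_t / H_i
Ct = 0.29 / 0.55
Ct = 0.5273

0.5273


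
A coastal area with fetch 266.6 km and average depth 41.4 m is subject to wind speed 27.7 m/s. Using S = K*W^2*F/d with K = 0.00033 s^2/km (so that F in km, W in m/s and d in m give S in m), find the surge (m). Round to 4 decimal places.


S = K * W^2 * F / d
W^2 = 27.7^2 = 767.29
S = 0.00033 * 767.29 * 266.6 / 41.4
Numerator = 0.00033 * 767.29 * 266.6 = 67.504640
S = 67.504640 / 41.4 = 1.6305 m

1.6305


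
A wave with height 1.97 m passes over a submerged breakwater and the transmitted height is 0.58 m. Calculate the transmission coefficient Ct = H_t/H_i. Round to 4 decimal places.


Ct = H_t / H_i
Ct = 0.58 / 1.97
Ct = 0.2944

0.2944


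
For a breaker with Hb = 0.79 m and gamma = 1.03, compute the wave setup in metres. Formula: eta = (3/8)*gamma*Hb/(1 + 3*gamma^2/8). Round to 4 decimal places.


eta = (3/8) * gamma * Hb / (1 + 3*gamma^2/8)
Numerator = (3/8) * 1.03 * 0.79 = 0.305138
Denominator = 1 + 3*1.03^2/8 = 1 + 0.397838 = 1.397838
eta = 0.305138 / 1.397838
eta = 0.2183 m

0.2183


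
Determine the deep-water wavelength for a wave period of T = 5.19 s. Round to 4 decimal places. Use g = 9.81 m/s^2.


L0 = g * T^2 / (2 * pi)
L0 = 9.81 * 5.19^2 / (2 * pi)
L0 = 9.81 * 26.9361 / 6.28319
L0 = 264.2431 / 6.28319
L0 = 42.0556 m

42.0556


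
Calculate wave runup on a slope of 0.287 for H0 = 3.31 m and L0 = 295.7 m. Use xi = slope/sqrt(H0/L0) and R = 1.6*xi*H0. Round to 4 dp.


xi = slope / sqrt(H0/L0)
H0/L0 = 3.31/295.7 = 0.011194
sqrt(0.011194) = 0.105801
xi = 0.287 / 0.105801 = 2.712649
R = 1.6 * xi * H0 = 1.6 * 2.712649 * 3.31
R = 14.3662 m

14.3662


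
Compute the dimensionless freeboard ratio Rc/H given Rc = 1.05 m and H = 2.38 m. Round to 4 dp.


Relative freeboard = Rc / H
= 1.05 / 2.38
= 0.4412

0.4412


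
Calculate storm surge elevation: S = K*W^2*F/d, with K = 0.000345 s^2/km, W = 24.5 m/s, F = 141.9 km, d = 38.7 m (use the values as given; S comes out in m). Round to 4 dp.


S = K * W^2 * F / d
W^2 = 24.5^2 = 600.25
S = 0.000345 * 600.25 * 141.9 / 38.7
Numerator = 0.000345 * 600.25 * 141.9 = 29.385539
S = 29.385539 / 38.7 = 0.7593 m

0.7593


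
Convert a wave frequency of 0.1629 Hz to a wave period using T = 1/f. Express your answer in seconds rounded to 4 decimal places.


T = 1 / f
T = 1 / 0.1629
T = 6.1387 s

6.1387


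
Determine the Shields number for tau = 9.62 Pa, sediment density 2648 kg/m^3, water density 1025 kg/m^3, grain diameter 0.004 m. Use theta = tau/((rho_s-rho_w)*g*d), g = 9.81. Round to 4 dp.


theta = tau / ((rho_s - rho_w) * g * d)
rho_s - rho_w = 2648 - 1025 = 1623
Denominator = 1623 * 9.81 * 0.004 = 63.686520
theta = 9.62 / 63.686520
theta = 0.1511

0.1511


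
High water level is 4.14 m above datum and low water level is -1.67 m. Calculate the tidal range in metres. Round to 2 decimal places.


Tidal range = High water - Low water
Tidal range = 4.14 - (-1.67)
Tidal range = 5.81 m

5.81


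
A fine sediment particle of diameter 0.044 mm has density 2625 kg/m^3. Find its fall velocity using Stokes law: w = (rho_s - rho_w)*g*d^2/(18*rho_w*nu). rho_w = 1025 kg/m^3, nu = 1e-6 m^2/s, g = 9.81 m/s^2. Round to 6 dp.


w = (rho_s - rho_w) * g * d^2 / (18 * rho_w * nu)
d = 0.044 mm = 0.000044 m
rho_s - rho_w = 2625 - 1025 = 1600
Numerator = 1600 * 9.81 * (0.000044)^2 = 0.000030387456
Denominator = 18 * 1025 * 1e-6 = 0.018450
w = 0.001647 m/s

0.001647


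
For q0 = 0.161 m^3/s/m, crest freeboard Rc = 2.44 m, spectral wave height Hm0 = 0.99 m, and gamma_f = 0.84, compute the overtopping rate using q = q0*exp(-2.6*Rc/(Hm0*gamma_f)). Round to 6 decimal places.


q = q0 * exp(-2.6 * Rc / (Hm0 * gamma_f))
Exponent = -2.6 * 2.44 / (0.99 * 0.84)
= -2.6 * 2.44 / 0.8316
= -7.628668
exp(-7.628668) = 0.000486
q = 0.161 * 0.000486
q = 0.000078 m^3/s/m

0.000078


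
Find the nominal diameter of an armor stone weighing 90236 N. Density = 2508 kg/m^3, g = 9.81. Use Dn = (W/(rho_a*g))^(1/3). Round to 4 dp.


V = W / (rho_a * g)
V = 90236 / (2508 * 9.81)
V = 90236 / 24603.48
V = 3.667611 m^3
Dn = V^(1/3) = 3.667611^(1/3)
Dn = 1.5422 m

1.5422


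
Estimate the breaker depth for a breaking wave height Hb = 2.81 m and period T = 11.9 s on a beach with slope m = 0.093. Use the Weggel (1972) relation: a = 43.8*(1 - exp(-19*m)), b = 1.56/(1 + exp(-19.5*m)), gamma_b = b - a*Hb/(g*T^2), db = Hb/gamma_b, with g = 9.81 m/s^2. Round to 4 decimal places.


a = 43.8 * (1 - exp(-19 * m))
exp(-19 * 0.093) = exp(-1.7670) = 0.170845
a = 43.8 * (1 - 0.170845) = 36.317000
b = 1.56 / (1 + exp(-19.5 * m))
exp(-19.5 * 0.093) = exp(-1.8135) = 0.163082
b = 1.56 / (1 + 0.163082) = 1.341264
Hb / (g * T^2) = 2.81 / (9.81 * 11.9^2) = 2.81 / 1389.1941 = 0.00202276
gamma_b = b - a * Hb/(g*T^2) = 1.341264 - 36.317000 * 0.00202276 = 1.267803
db = Hb / gamma_b = 2.81 / 1.267803
db = 2.2164 m

2.2164


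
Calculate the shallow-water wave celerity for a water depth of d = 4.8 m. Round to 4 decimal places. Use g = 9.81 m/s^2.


Using the shallow-water approximation:
C = sqrt(g * d) = sqrt(9.81 * 4.8)
C = sqrt(47.0880)
C = 6.8621 m/s

6.8621


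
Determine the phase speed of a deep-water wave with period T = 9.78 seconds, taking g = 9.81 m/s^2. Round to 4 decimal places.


We use the deep-water celerity formula:
C = g * T / (2 * pi)
C = 9.81 * 9.78 / (2 * 3.14159...)
C = 95.941800 / 6.283185
C = 15.2696 m/s

15.2696


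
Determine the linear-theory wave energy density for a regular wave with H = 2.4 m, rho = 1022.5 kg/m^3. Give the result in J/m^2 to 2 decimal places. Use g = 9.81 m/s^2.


E = (1/8) * rho * g * H^2
E = (1/8) * 1022.5 * 9.81 * 2.4^2
E = 0.125 * 1022.5 * 9.81 * 5.7600
E = 7222.12 J/m^2

7222.12


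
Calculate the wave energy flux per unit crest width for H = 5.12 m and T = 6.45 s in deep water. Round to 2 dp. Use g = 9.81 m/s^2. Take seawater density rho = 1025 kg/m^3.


P = rho * g^2 * H^2 * T / (32 * pi)
P = 1025 * 9.81^2 * 5.12^2 * 6.45 / (32 * pi)
P = 1025 * 96.2361 * 26.2144 * 6.45 / 100.53096
P = 165905.84 W/m

165905.84


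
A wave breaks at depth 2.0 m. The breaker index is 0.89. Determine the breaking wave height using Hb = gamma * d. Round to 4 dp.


Hb = gamma * d
Hb = 0.89 * 2.0
Hb = 1.7800 m

1.7800


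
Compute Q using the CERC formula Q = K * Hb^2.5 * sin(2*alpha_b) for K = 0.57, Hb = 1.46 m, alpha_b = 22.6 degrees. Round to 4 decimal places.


Q = K * Hb^2.5 * sin(2 * alpha_b)
Hb^2.5 = 1.46^2.5 = 2.575622
sin(2 * 22.6) = sin(45.2) = 0.709571
Q = 0.57 * 2.575622 * 0.709571
Q = 1.0417 m^3/s

1.0417


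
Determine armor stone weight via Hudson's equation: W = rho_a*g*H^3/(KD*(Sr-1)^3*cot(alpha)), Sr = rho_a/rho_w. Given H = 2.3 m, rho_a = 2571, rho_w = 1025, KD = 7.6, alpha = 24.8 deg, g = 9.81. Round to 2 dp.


Sr = rho_a / rho_w = 2571 / 1025 = 2.508293
(Sr - 1) = 1.508293
(Sr - 1)^3 = 3.431286
cot(24.8) = 1 / tan(24.8) = 1 / 0.462065 = 2.164198
Numerator = 2571 * 9.81 * 2.3^3 = 306870.1122
Denominator = 7.6 * 3.431286 * 2.164198 = 56.437467
W = 306870.1122 / 56.437467
W = 5437.35 N

5437.35


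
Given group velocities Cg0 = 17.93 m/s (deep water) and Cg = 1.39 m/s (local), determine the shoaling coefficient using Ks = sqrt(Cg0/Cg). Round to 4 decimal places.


Ks = sqrt(Cg0 / Cg)
Ks = sqrt(17.93 / 1.39)
Ks = sqrt(12.8993)
Ks = 3.5916

3.5916


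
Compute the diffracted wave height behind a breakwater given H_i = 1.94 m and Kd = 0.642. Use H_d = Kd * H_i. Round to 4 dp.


H_d = Kd * H_i
H_d = 0.642 * 1.94
H_d = 1.2455 m

1.2455


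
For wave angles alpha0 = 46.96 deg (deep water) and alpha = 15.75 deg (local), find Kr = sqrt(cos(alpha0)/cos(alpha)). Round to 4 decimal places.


Kr = sqrt(cos(alpha0) / cos(alpha))
cos(46.96) = 0.682509
cos(15.75) = 0.962455
Kr = sqrt(0.682509 / 0.962455)
Kr = sqrt(0.709133)
Kr = 0.8421

0.8421


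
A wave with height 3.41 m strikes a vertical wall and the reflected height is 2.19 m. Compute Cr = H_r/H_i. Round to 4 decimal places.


Cr = H_r / H_i
Cr = 2.19 / 3.41
Cr = 0.6422

0.6422


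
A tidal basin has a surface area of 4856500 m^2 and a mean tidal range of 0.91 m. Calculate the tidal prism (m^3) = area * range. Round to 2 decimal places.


Tidal prism = Area * Tidal range
P = 4856500 * 0.91
P = 4419415.00 m^3

4419415.00
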